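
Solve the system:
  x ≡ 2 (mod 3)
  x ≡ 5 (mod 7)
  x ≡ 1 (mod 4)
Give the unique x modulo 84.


Moduli 3, 7, 4 are pairwise coprime; by CRT there is a unique solution modulo M = 3 · 7 · 4 = 84.
Solve pairwise, accumulating the modulus:
  Start with x ≡ 2 (mod 3).
  Combine with x ≡ 5 (mod 7): since gcd(3, 7) = 1, we get a unique residue mod 21.
    Write x = 2 + 3·t and substitute into x ≡ 5 (mod 7): 3·t ≡ 5 − 2 = 3 (mod 7).
    The inverse of 3 mod 7 is 5 (since 3·5 = 15 = 2·7 + 1), so t ≡ 5·3 = 15 ≡ 1 (mod 7).
    Then x = 2 + 3·1 = 5, valid modulo lcm(3, 7) = 21: x ≡ 5 (mod 21).
  Combine with x ≡ 1 (mod 4): since gcd(21, 4) = 1, we get a unique residue mod 84.
    Write x = 5 + 21·t and substitute into x ≡ 1 (mod 4): 21·t ≡ 1 − 5 = -4 (mod 4).
    Reduce coefficients mod 4: 1·t ≡ 0 (mod 4).
    So t ≡ 0 (mod 4).
    Then x = 5 + 21·0 = 5, valid modulo lcm(21, 4) = 84: x ≡ 5 (mod 84).
Verify: 5 mod 3 = 2 ✓, 5 mod 7 = 5 ✓, 5 mod 4 = 1 ✓.

x ≡ 5 (mod 84).


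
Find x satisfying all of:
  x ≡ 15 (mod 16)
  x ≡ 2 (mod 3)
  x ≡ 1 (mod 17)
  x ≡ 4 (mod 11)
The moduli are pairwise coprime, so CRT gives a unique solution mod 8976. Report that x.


Product of moduli M = 16 · 3 · 17 · 11 = 8976.
Merge one congruence at a time:
  Start: x ≡ 15 (mod 16).
  Combine with x ≡ 2 (mod 3); new modulus lcm = 48.
    Write x = 15 + 16·t and substitute into x ≡ 2 (mod 3): 16·t ≡ 2 − 15 = -13 (mod 3).
    Reduce coefficients mod 3: 1·t ≡ 2 (mod 3).
    So t ≡ 2 (mod 3).
    Then x = 15 + 16·2 = 47, valid modulo lcm(16, 3) = 48: x ≡ 47 (mod 48).
  Combine with x ≡ 1 (mod 17); new modulus lcm = 816.
    Write x = 47 + 48·t and substitute into x ≡ 1 (mod 17): 48·t ≡ 1 − 47 = -46 (mod 17).
    Reduce coefficients mod 17: 14·t ≡ 5 (mod 17).
    The inverse of 14 mod 17 is 11 (since 14·11 = 154 = 9·17 + 1), so t ≡ 11·5 = 55 ≡ 4 (mod 17).
    Then x = 47 + 48·4 = 239, valid modulo lcm(48, 17) = 816: x ≡ 239 (mod 816).
  Combine with x ≡ 4 (mod 11); new modulus lcm = 8976.
    Write x = 239 + 816·t and substitute into x ≡ 4 (mod 11): 816·t ≡ 4 − 239 = -235 (mod 11).
    Reduce coefficients mod 11: 2·t ≡ 7 (mod 11).
    The inverse of 2 mod 11 is 6 (since 2·6 = 12 = 1·11 + 1), so t ≡ 6·7 = 42 ≡ 9 (mod 11).
    Then x = 239 + 816·9 = 7583, valid modulo lcm(816, 11) = 8976: x ≡ 7583 (mod 8976).
Verify against each original: 7583 mod 16 = 15, 7583 mod 3 = 2, 7583 mod 17 = 1, 7583 mod 11 = 4.

x ≡ 7583 (mod 8976).


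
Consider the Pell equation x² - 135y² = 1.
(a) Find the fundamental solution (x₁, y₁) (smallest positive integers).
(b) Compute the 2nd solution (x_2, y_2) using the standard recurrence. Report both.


Step 1: Find the fundamental solution (x₁, y₁) of x² - 135y² = 1.
  Expand √135 as a continued fraction. a₀ = ⌊√135⌋ = 11; iterate m_{k+1} = d_k·a_k − m_k, d_{k+1} = (135 − m_{k+1}²)/d_k, a_{k+1} = ⌊(a₀ + m_{k+1})/d_{k+1}⌋ (starting m₀ = 0, d₀ = 1), with convergents p_k = a_k·p_{k-1} + p_{k-2}, q_k = a_k·q_{k-1} + q_{k-2} (p₋₁ = 1, q₋₁ = 0):
  k = 0: a₀ = 11; p₀/q₀ = 11/1; p₀² − 135·q₀² = 121 − 135 = -14.
  k = 1: m = 11, d = 14, a = ⌊(11 + 11)/14⌋ = 1; p/q = (1·11 + 1)/(1·1 + 0) = 12/1; p² − 135·q² = 144 − 135 = 9.
  k = 2: m = 3, d = 9, a = ⌊(11 + 3)/9⌋ = 1; p/q = (1·12 + 11)/(1·1 + 1) = 23/2; p² − 135·q² = 529 − 540 = -11.
  k = 3: m = 6, d = 11, a = ⌊(11 + 6)/11⌋ = 1; p/q = (1·23 + 12)/(1·2 + 1) = 35/3; p² − 135·q² = 1225 − 1215 = 10.
  k = 4: m = 5, d = 10, a = ⌊(11 + 5)/10⌋ = 1; p/q = (1·35 + 23)/(1·3 + 2) = 58/5; p² − 135·q² = 3364 − 3375 = -11.
  k = 5: m = 5, d = 11, a = ⌊(11 + 5)/11⌋ = 1; p/q = (1·58 + 35)/(1·5 + 3) = 93/8; p² − 135·q² = 8649 − 8640 = 9.
  k = 6: m = 6, d = 9, a = ⌊(11 + 6)/9⌋ = 1; p/q = (1·93 + 58)/(1·8 + 5) = 151/13; p² − 135·q² = 22801 − 22815 = -14.
  k = 7: m = 3, d = 14, a = ⌊(11 + 3)/14⌋ = 1; p/q = (1·151 + 93)/(1·13 + 8) = 244/21; p² − 135·q² = 59536 − 59535 = 1.
  The first convergent with p² − 135·q² = 1 gives the fundamental solution (x₁, y₁) = (244, 21).
Step 2: Apply the recurrence (x_{n+1}, y_{n+1}) = (x₁x_n + 135y₁y_n, x₁y_n + y₁x_n) repeatedly.
  From (x_1, y_1) = (244, 21): x_2 = 244·244 + 135·21·21 = 119071; y_2 = 244·21 + 21·244 = 10248.
Step 3: Verify x_2² - 135·y_2² = 14177903041 - 14177903040 = 1 (should be 1). ✓

(x_1, y_1) = (244, 21); (x_2, y_2) = (119071, 10248).


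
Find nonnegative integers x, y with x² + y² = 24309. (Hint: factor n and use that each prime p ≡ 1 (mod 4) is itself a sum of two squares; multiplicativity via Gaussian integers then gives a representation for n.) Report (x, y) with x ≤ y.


Step 1: Factor n = 24309 = 3^2 · 37 · 73.
Step 2: Check the mod-4 condition on each prime factor: 3 ≡ 3 (mod 4), exponent 2 (must be even); 37 ≡ 1 (mod 4), exponent 1; 73 ≡ 1 (mod 4), exponent 1.
All primes ≡ 3 (mod 4) appear to even exponent (or don't appear), so by the two-squares theorem n IS expressible as a sum of two squares.
Step 3: Build a representation. Group n = k² · m with k = 3 and m = 37 · 73 = 2701 (a product of primes ≡ 1 (mod 4)); a representation of m scales to one of n via (k·x)² + (k·y)² = k²(x² + y²). Each prime p ≡ 1 (mod 4) is itself a sum of two squares; find a² by testing p − a² for a perfect square:
  37: 37 − 1² = 36 = 6² ⇒ 37 = 1² + 6².
  73: 73 − 1² = 72, 73 − 2² = 69, 73 − 3² = 64 = 8² ⇒ 73 = 3² + 8².
  Combine using the Brahmagupta–Fibonacci identity (a² + b²)(c² + d²) = (ac − bd)² + (ad + bc)² = (ac + bd)² + (ad − bc)²:
  37 · 73 = 2701: from (1² + 6²)(3² + 8²), take (1·3 − 6·8, 1·8 + 6·3) = (3 − 48, 8 + 18) = (-45, 26); dropping signs (only squares matter) gives (45, 26); check 45² + 26² = 2025 + 676 = 2701 ✓.
  Scale by k = 3: (3·45, 3·26) = (135, 78).
Step 4: Order so x ≤ y and verify: 78² + 135² = 6084 + 18225 = 24309 = n. ✓

n = 24309 = 78² + 135² (one valid representation with x ≤ y).


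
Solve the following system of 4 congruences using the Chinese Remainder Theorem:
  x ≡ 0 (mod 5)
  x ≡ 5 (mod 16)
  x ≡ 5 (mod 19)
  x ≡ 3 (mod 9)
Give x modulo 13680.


Product of moduli M = 5 · 16 · 19 · 9 = 13680.
Merge one congruence at a time:
  Start: x ≡ 0 (mod 5).
  Combine with x ≡ 5 (mod 16); new modulus lcm = 80.
    Write x = 0 + 5·t and substitute into x ≡ 5 (mod 16): 5·t ≡ 5 − 0 = 5 (mod 16).
    The inverse of 5 mod 16 is 13 (since 5·13 = 65 = 4·16 + 1), so t ≡ 13·5 = 65 ≡ 1 (mod 16).
    Then x = 0 + 5·1 = 5, valid modulo lcm(5, 16) = 80: x ≡ 5 (mod 80).
  Combine with x ≡ 5 (mod 19); new modulus lcm = 1520.
    Write x = 5 + 80·t and substitute into x ≡ 5 (mod 19): 80·t ≡ 5 − 5 = 0 (mod 19).
    Reduce coefficients mod 19: 4·t ≡ 0 (mod 19).
    The inverse of 4 mod 19 is 5 (since 4·5 = 20 = 1·19 + 1), so t ≡ 5·0 = 0 ≡ 0 (mod 19).
    Then x = 5 + 80·0 = 5, valid modulo lcm(80, 19) = 1520: x ≡ 5 (mod 1520).
  Combine with x ≡ 3 (mod 9); new modulus lcm = 13680.
    Write x = 5 + 1520·t and substitute into x ≡ 3 (mod 9): 1520·t ≡ 3 − 5 = -2 (mod 9).
    Reduce coefficients mod 9: 8·t ≡ 7 (mod 9).
    The inverse of 8 mod 9 is 8 (since 8·8 = 64 = 7·9 + 1), so t ≡ 8·7 = 56 ≡ 2 (mod 9).
    Then x = 5 + 1520·2 = 3045, valid modulo lcm(1520, 9) = 13680: x ≡ 3045 (mod 13680).
Verify against each original: 3045 mod 5 = 0, 3045 mod 16 = 5, 3045 mod 19 = 5, 3045 mod 9 = 3.

x ≡ 3045 (mod 13680).


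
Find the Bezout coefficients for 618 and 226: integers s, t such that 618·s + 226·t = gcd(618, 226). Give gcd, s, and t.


Euclidean algorithm on (618, 226) — divide until remainder is 0:
  618 = 2 · 226 + 166
  226 = 1 · 166 + 60
  166 = 2 · 60 + 46
  60 = 1 · 46 + 14
  46 = 3 · 14 + 4
  14 = 3 · 4 + 2
  4 = 2 · 2 + 0
gcd(618, 226) = 2.
Track Bezout coefficients alongside the remainders: start with r₀ = 618 = a·1 + b·0 (s = 1, t = 0) and r₁ = 226 = a·0 + b·1 (s = 0, t = 1); each new remainder r_{k+1} = r_{k-1} − q_k·r_k inherits s_{k+1} = s_{k-1} − q_k·s_k, t_{k+1} = t_{k-1} − q_k·t_k, so r_k = a·s_k + b·t_k at every step:
  q = 2: r = 166, s = 1 − 2·0 = 1, t = 0 − 2·1 = -2  (check: 618·1 + 226·(-2) = 166)
  q = 1: r = 60, s = 0 − 1·1 = -1, t = 1 − 1·(-2) = 3  (check: 618·(-1) + 226·3 = 60)
  q = 2: r = 46, s = 1 − 2·(-1) = 3, t = -2 − 2·3 = -8  (check: 618·3 + 226·(-8) = 46)
  q = 1: r = 14, s = -1 − 1·3 = -4, t = 3 − 1·(-8) = 11  (check: 618·(-4) + 226·11 = 14)
  q = 3: r = 4, s = 3 − 3·(-4) = 15, t = -8 − 3·11 = -41  (check: 618·15 + 226·(-41) = 4)
  q = 3: r = 2, s = -4 − 3·15 = -49, t = 11 − 3·(-41) = 134  (check: 618·(-49) + 226·134 = 2)
The row with r = 2 (the gcd) gives the Bezout coefficients s = -49, t = 134.
Result: 618 · (-49) + 226 · (134) = 2.

gcd(618, 226) = 2; s = -49, t = 134 (check: 618·(-49) + 226·134 = 2).


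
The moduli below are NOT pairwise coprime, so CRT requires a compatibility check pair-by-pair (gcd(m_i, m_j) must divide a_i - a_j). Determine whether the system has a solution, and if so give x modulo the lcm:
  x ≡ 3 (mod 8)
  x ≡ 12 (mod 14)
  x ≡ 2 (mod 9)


Moduli 8, 14, 9 are not pairwise coprime, so CRT works modulo lcm(m_i) when all pairwise compatibility conditions hold.
Pairwise compatibility: gcd(m_i, m_j) must divide a_i - a_j for every pair.
Merge one congruence at a time:
  Start: x ≡ 3 (mod 8).
  Combine with x ≡ 12 (mod 14): gcd(8, 14) = 2, and 12 - 3 = 9 is NOT divisible by 2.
    ⇒ system is inconsistent (no integer solution).

No solution (the system is inconsistent).


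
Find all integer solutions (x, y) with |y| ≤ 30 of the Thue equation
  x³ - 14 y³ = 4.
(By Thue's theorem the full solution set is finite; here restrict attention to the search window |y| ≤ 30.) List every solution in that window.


The equation is x³ - 14y³ = 4. For fixed y, x³ = 14·y³ + 4, so a solution requires the RHS to be a perfect cube.
Strategy: iterate y from -30 to 30, compute RHS = 14·y³ + 4, and check whether it is a (positive or negative) perfect cube.
Check small values of y:
  y = 0: RHS = 4 is not a perfect cube.
  y = 1: RHS = 18 is not a perfect cube.
  y = -1: RHS = -10 is not a perfect cube.
  y = 2: RHS = 116 is not a perfect cube.
  y = -2: RHS = -108 is not a perfect cube.
  y = 3: RHS = 382 is not a perfect cube.
  y = -3: RHS = -374 is not a perfect cube.
Continuing the search up to |y| = 30 finds no solutions either.
No (x, y) in the scanned range satisfies the equation.

No integer solutions with |y| ≤ 30.


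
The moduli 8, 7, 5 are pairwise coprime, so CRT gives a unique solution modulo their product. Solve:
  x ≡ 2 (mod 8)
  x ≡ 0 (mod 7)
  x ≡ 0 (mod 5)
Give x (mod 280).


Moduli 8, 7, 5 are pairwise coprime; by CRT there is a unique solution modulo M = 8 · 7 · 5 = 280.
Solve pairwise, accumulating the modulus:
  Start with x ≡ 2 (mod 8).
  Combine with x ≡ 0 (mod 7): since gcd(8, 7) = 1, we get a unique residue mod 56.
    Write x = 2 + 8·t and substitute into x ≡ 0 (mod 7): 8·t ≡ 0 − 2 = -2 (mod 7).
    Reduce coefficients mod 7: 1·t ≡ 5 (mod 7).
    So t ≡ 5 (mod 7).
    Then x = 2 + 8·5 = 42, valid modulo lcm(8, 7) = 56: x ≡ 42 (mod 56).
  Combine with x ≡ 0 (mod 5): since gcd(56, 5) = 1, we get a unique residue mod 280.
    Write x = 42 + 56·t and substitute into x ≡ 0 (mod 5): 56·t ≡ 0 − 42 = -42 (mod 5).
    Reduce coefficients mod 5: 1·t ≡ 3 (mod 5).
    So t ≡ 3 (mod 5).
    Then x = 42 + 56·3 = 210, valid modulo lcm(56, 5) = 280: x ≡ 210 (mod 280).
Verify: 210 mod 8 = 2 ✓, 210 mod 7 = 0 ✓, 210 mod 5 = 0 ✓.

x ≡ 210 (mod 280).


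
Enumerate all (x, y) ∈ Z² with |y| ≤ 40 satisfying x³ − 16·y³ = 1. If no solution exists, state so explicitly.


The equation is x³ - 16y³ = 1. For fixed y, x³ = 16·y³ + 1, so a solution requires the RHS to be a perfect cube.
Strategy: iterate y from -40 to 40, compute RHS = 16·y³ + 1, and check whether it is a (positive or negative) perfect cube.
Check small values of y:
  y = 0: RHS = 1 = (1)³ ⇒ x = 1 works.
  y = 1: RHS = 17 is not a perfect cube.
  y = -1: RHS = -15 is not a perfect cube.
  y = 2: RHS = 129 is not a perfect cube.
  y = -2: RHS = -127 is not a perfect cube.
  y = 3: RHS = 433 is not a perfect cube.
  y = -3: RHS = -431 is not a perfect cube.
Continuing the search up to |y| = 40 finds no further solutions beyond those listed.
Collected solutions: (1, 0).

Solutions (with |y| ≤ 40): (1, 0).


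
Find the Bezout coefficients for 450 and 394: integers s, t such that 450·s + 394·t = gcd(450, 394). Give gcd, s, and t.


Euclidean algorithm on (450, 394) — divide until remainder is 0:
  450 = 1 · 394 + 56
  394 = 7 · 56 + 2
  56 = 28 · 2 + 0
gcd(450, 394) = 2.
Track Bezout coefficients alongside the remainders: start with r₀ = 450 = a·1 + b·0 (s = 1, t = 0) and r₁ = 394 = a·0 + b·1 (s = 0, t = 1); each new remainder r_{k+1} = r_{k-1} − q_k·r_k inherits s_{k+1} = s_{k-1} − q_k·s_k, t_{k+1} = t_{k-1} − q_k·t_k, so r_k = a·s_k + b·t_k at every step:
  q = 1: r = 56, s = 1 − 1·0 = 1, t = 0 − 1·1 = -1  (check: 450·1 + 394·(-1) = 56)
  q = 7: r = 2, s = 0 − 7·1 = -7, t = 1 − 7·(-1) = 8  (check: 450·(-7) + 394·8 = 2)
The row with r = 2 (the gcd) gives the Bezout coefficients s = -7, t = 8.
Result: 450 · (-7) + 394 · (8) = 2.

gcd(450, 394) = 2; s = -7, t = 8 (check: 450·(-7) + 394·8 = 2).


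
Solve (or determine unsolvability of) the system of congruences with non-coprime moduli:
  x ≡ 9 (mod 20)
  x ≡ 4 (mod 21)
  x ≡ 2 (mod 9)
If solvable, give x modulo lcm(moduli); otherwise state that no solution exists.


Moduli 20, 21, 9 are not pairwise coprime, so CRT works modulo lcm(m_i) when all pairwise compatibility conditions hold.
Pairwise compatibility: gcd(m_i, m_j) must divide a_i - a_j for every pair.
Merge one congruence at a time:
  Start: x ≡ 9 (mod 20).
  Combine with x ≡ 4 (mod 21): gcd(20, 21) = 1; 4 - 9 = -5, which IS divisible by 1, so compatible.
    Write x = 9 + 20·t and substitute into x ≡ 4 (mod 21): 20·t ≡ 4 − 9 = -5 (mod 21).
    Reduce coefficients mod 21: 20·t ≡ 16 (mod 21).
    The inverse of 20 mod 21 is 20 (since 20·20 = 400 = 19·21 + 1), so t ≡ 20·16 = 320 ≡ 5 (mod 21).
    Then x = 9 + 20·5 = 109, valid modulo lcm(20, 21) = 420: x ≡ 109 (mod 420).
  Combine with x ≡ 2 (mod 9): gcd(420, 9) = 3, and 2 - 109 = -107 is NOT divisible by 3.
    ⇒ system is inconsistent (no integer solution).

No solution (the system is inconsistent).


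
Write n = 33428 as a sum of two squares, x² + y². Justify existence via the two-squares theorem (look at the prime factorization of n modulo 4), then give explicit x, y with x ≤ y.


Step 1: Factor n = 33428 = 2^2 · 61 · 137.
Step 2: Check the mod-4 condition on each prime factor: 2 = 2 (special); 61 ≡ 1 (mod 4), exponent 1; 137 ≡ 1 (mod 4), exponent 1.
All primes ≡ 3 (mod 4) appear to even exponent (or don't appear), so by the two-squares theorem n IS expressible as a sum of two squares.
Step 3: Build a representation. Group n = k² · m with k = 2 and m = 61 · 137 = 8357 (a product of primes ≡ 1 (mod 4)); a representation of m scales to one of n via (k·x)² + (k·y)² = k²(x² + y²). Each prime p ≡ 1 (mod 4) is itself a sum of two squares; find a² by testing p − a² for a perfect square:
  61: 61 − 1² = 60, 61 − 2² = 57, 61 − 3² = 52, 61 − 4² = 45, 61 − 5² = 36 = 6² ⇒ 61 = 5² + 6².
  137: 137 − 1² = 136, 137 − 2² = 133, 137 − 3² = 128, 137 − 4² = 121 = 11² ⇒ 137 = 4² + 11².
  Combine using the Brahmagupta–Fibonacci identity (a² + b²)(c² + d²) = (ac − bd)² + (ad + bc)² = (ac + bd)² + (ad − bc)²:
  61 · 137 = 8357: from (5² + 6²)(4² + 11²), take (5·4 − 6·11, 5·11 + 6·4) = (20 − 66, 55 + 24) = (-46, 79); dropping signs (only squares matter) gives (46, 79); check 46² + 79² = 2116 + 6241 = 8357 ✓.
  Scale by k = 2: (2·46, 2·79) = (92, 158).
Step 4: Order so x ≤ y and verify: 92² + 158² = 8464 + 24964 = 33428 = n. ✓

n = 33428 = 92² + 158² (one valid representation with x ≤ y).


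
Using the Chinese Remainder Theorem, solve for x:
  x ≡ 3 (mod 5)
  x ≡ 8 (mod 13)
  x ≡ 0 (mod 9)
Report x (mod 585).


Moduli 5, 13, 9 are pairwise coprime; by CRT there is a unique solution modulo M = 5 · 13 · 9 = 585.
Solve pairwise, accumulating the modulus:
  Start with x ≡ 3 (mod 5).
  Combine with x ≡ 8 (mod 13): since gcd(5, 13) = 1, we get a unique residue mod 65.
    Write x = 3 + 5·t and substitute into x ≡ 8 (mod 13): 5·t ≡ 8 − 3 = 5 (mod 13).
    The inverse of 5 mod 13 is 8 (since 5·8 = 40 = 3·13 + 1), so t ≡ 8·5 = 40 ≡ 1 (mod 13).
    Then x = 3 + 5·1 = 8, valid modulo lcm(5, 13) = 65: x ≡ 8 (mod 65).
  Combine with x ≡ 0 (mod 9): since gcd(65, 9) = 1, we get a unique residue mod 585.
    Write x = 8 + 65·t and substitute into x ≡ 0 (mod 9): 65·t ≡ 0 − 8 = -8 (mod 9).
    Reduce coefficients mod 9: 2·t ≡ 1 (mod 9).
    The inverse of 2 mod 9 is 5 (since 2·5 = 10 = 1·9 + 1), so t ≡ 5·1 = 5 ≡ 5 (mod 9).
    Then x = 8 + 65·5 = 333, valid modulo lcm(65, 9) = 585: x ≡ 333 (mod 585).
Verify: 333 mod 5 = 3 ✓, 333 mod 13 = 8 ✓, 333 mod 9 = 0 ✓.

x ≡ 333 (mod 585).


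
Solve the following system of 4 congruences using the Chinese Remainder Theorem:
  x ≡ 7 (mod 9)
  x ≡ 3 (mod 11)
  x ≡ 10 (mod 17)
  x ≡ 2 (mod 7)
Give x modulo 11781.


Product of moduli M = 9 · 11 · 17 · 7 = 11781.
Merge one congruence at a time:
  Start: x ≡ 7 (mod 9).
  Combine with x ≡ 3 (mod 11); new modulus lcm = 99.
    Write x = 7 + 9·t and substitute into x ≡ 3 (mod 11): 9·t ≡ 3 − 7 = -4 (mod 11).
    Reduce coefficients mod 11: 9·t ≡ 7 (mod 11).
    The inverse of 9 mod 11 is 5 (since 9·5 = 45 = 4·11 + 1), so t ≡ 5·7 = 35 ≡ 2 (mod 11).
    Then x = 7 + 9·2 = 25, valid modulo lcm(9, 11) = 99: x ≡ 25 (mod 99).
  Combine with x ≡ 10 (mod 17); new modulus lcm = 1683.
    Write x = 25 + 99·t and substitute into x ≡ 10 (mod 17): 99·t ≡ 10 − 25 = -15 (mod 17).
    Reduce coefficients mod 17: 14·t ≡ 2 (mod 17).
    The inverse of 14 mod 17 is 11 (since 14·11 = 154 = 9·17 + 1), so t ≡ 11·2 = 22 ≡ 5 (mod 17).
    Then x = 25 + 99·5 = 520, valid modulo lcm(99, 17) = 1683: x ≡ 520 (mod 1683).
  Combine with x ≡ 2 (mod 7); new modulus lcm = 11781.
    Write x = 520 + 1683·t and substitute into x ≡ 2 (mod 7): 1683·t ≡ 2 − 520 = -518 (mod 7).
    Reduce coefficients mod 7: 3·t ≡ 0 (mod 7).
    The inverse of 3 mod 7 is 5 (since 3·5 = 15 = 2·7 + 1), so t ≡ 5·0 = 0 ≡ 0 (mod 7).
    Then x = 520 + 1683·0 = 520, valid modulo lcm(1683, 7) = 11781: x ≡ 520 (mod 11781).
Verify against each original: 520 mod 9 = 7, 520 mod 11 = 3, 520 mod 17 = 10, 520 mod 7 = 2.

x ≡ 520 (mod 11781).


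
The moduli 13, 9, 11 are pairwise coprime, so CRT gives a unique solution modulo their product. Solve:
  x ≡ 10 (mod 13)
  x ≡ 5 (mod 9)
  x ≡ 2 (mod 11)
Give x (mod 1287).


Moduli 13, 9, 11 are pairwise coprime; by CRT there is a unique solution modulo M = 13 · 9 · 11 = 1287.
Solve pairwise, accumulating the modulus:
  Start with x ≡ 10 (mod 13).
  Combine with x ≡ 5 (mod 9): since gcd(13, 9) = 1, we get a unique residue mod 117.
    Write x = 10 + 13·t and substitute into x ≡ 5 (mod 9): 13·t ≡ 5 − 10 = -5 (mod 9).
    Reduce coefficients mod 9: 4·t ≡ 4 (mod 9).
    The inverse of 4 mod 9 is 7 (since 4·7 = 28 = 3·9 + 1), so t ≡ 7·4 = 28 ≡ 1 (mod 9).
    Then x = 10 + 13·1 = 23, valid modulo lcm(13, 9) = 117: x ≡ 23 (mod 117).
  Combine with x ≡ 2 (mod 11): since gcd(117, 11) = 1, we get a unique residue mod 1287.
    Write x = 23 + 117·t and substitute into x ≡ 2 (mod 11): 117·t ≡ 2 − 23 = -21 (mod 11).
    Reduce coefficients mod 11: 7·t ≡ 1 (mod 11).
    The inverse of 7 mod 11 is 8 (since 7·8 = 56 = 5·11 + 1), so t ≡ 8·1 = 8 ≡ 8 (mod 11).
    Then x = 23 + 117·8 = 959, valid modulo lcm(117, 11) = 1287: x ≡ 959 (mod 1287).
Verify: 959 mod 13 = 10 ✓, 959 mod 9 = 5 ✓, 959 mod 11 = 2 ✓.

x ≡ 959 (mod 1287).


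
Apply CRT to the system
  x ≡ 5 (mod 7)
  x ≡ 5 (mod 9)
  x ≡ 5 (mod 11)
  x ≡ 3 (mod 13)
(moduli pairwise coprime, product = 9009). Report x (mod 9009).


Product of moduli M = 7 · 9 · 11 · 13 = 9009.
Merge one congruence at a time:
  Start: x ≡ 5 (mod 7).
  Combine with x ≡ 5 (mod 9); new modulus lcm = 63.
    Write x = 5 + 7·t and substitute into x ≡ 5 (mod 9): 7·t ≡ 5 − 5 = 0 (mod 9).
    The inverse of 7 mod 9 is 4 (since 7·4 = 28 = 3·9 + 1), so t ≡ 4·0 = 0 ≡ 0 (mod 9).
    Then x = 5 + 7·0 = 5, valid modulo lcm(7, 9) = 63: x ≡ 5 (mod 63).
  Combine with x ≡ 5 (mod 11); new modulus lcm = 693.
    Write x = 5 + 63·t and substitute into x ≡ 5 (mod 11): 63·t ≡ 5 − 5 = 0 (mod 11).
    Reduce coefficients mod 11: 8·t ≡ 0 (mod 11).
    The inverse of 8 mod 11 is 7 (since 8·7 = 56 = 5·11 + 1), so t ≡ 7·0 = 0 ≡ 0 (mod 11).
    Then x = 5 + 63·0 = 5, valid modulo lcm(63, 11) = 693: x ≡ 5 (mod 693).
  Combine with x ≡ 3 (mod 13); new modulus lcm = 9009.
    Write x = 5 + 693·t and substitute into x ≡ 3 (mod 13): 693·t ≡ 3 − 5 = -2 (mod 13).
    Reduce coefficients mod 13: 4·t ≡ 11 (mod 13).
    The inverse of 4 mod 13 is 10 (since 4·10 = 40 = 3·13 + 1), so t ≡ 10·11 = 110 ≡ 6 (mod 13).
    Then x = 5 + 693·6 = 4163, valid modulo lcm(693, 13) = 9009: x ≡ 4163 (mod 9009).
Verify against each original: 4163 mod 7 = 5, 4163 mod 9 = 5, 4163 mod 11 = 5, 4163 mod 13 = 3.

x ≡ 4163 (mod 9009).


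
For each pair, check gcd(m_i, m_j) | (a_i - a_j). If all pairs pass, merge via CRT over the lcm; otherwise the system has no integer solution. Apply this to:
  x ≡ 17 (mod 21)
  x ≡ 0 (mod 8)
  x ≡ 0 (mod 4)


Moduli 21, 8, 4 are not pairwise coprime, so CRT works modulo lcm(m_i) when all pairwise compatibility conditions hold.
Pairwise compatibility: gcd(m_i, m_j) must divide a_i - a_j for every pair.
Merge one congruence at a time:
  Start: x ≡ 17 (mod 21).
  Combine with x ≡ 0 (mod 8): gcd(21, 8) = 1; 0 - 17 = -17, which IS divisible by 1, so compatible.
    Write x = 17 + 21·t and substitute into x ≡ 0 (mod 8): 21·t ≡ 0 − 17 = -17 (mod 8).
    Reduce coefficients mod 8: 5·t ≡ 7 (mod 8).
    The inverse of 5 mod 8 is 5 (since 5·5 = 25 = 3·8 + 1), so t ≡ 5·7 = 35 ≡ 3 (mod 8).
    Then x = 17 + 21·3 = 80, valid modulo lcm(21, 8) = 168: x ≡ 80 (mod 168).
  Combine with x ≡ 0 (mod 4): gcd(168, 4) = 4; 0 - 80 = -80, which IS divisible by 4, so compatible.
    Write x = 80 + 168·t and substitute into x ≡ 0 (mod 4): 168·t ≡ 0 − 80 = -80 (mod 4).
    Divide the congruence (and modulus) by g = 4: 42·t ≡ -20 (mod 1).
    Modulo 1 every t works; take t = 0.
    Then x = 80 + 168·0 = 80, valid modulo lcm(168, 4) = 168: x ≡ 80 (mod 168).
Verify: 80 mod 21 = 17, 80 mod 8 = 0, 80 mod 4 = 0.

x ≡ 80 (mod 168).


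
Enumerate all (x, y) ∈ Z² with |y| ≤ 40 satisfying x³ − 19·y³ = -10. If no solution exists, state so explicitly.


The equation is x³ - 19y³ = -10. For fixed y, x³ = 19·y³ − 10, so a solution requires the RHS to be a perfect cube.
Strategy: iterate y from -40 to 40, compute RHS = 19·y³ − 10, and check whether it is a (positive or negative) perfect cube.
Check small values of y:
  y = 0: RHS = -10 is not a perfect cube.
  y = 1: RHS = 9 is not a perfect cube.
  y = -1: RHS = -29 is not a perfect cube.
  y = 2: RHS = 142 is not a perfect cube.
  y = -2: RHS = -162 is not a perfect cube.
  y = 3: RHS = 503 is not a perfect cube.
  y = -3: RHS = -523 is not a perfect cube.
Continuing the search up to |y| = 40 finds no solutions either.
No (x, y) in the scanned range satisfies the equation.

No integer solutions with |y| ≤ 40.


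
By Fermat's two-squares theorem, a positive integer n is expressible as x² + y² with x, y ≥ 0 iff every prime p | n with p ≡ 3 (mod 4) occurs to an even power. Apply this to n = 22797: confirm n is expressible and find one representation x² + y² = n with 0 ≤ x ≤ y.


Step 1: Factor n = 22797 = 3^2 · 17 · 149.
Step 2: Check the mod-4 condition on each prime factor: 3 ≡ 3 (mod 4), exponent 2 (must be even); 17 ≡ 1 (mod 4), exponent 1; 149 ≡ 1 (mod 4), exponent 1.
All primes ≡ 3 (mod 4) appear to even exponent (or don't appear), so by the two-squares theorem n IS expressible as a sum of two squares.
Step 3: Build a representation. Group n = k² · m with k = 3 and m = 17 · 149 = 2533 (a product of primes ≡ 1 (mod 4)); a representation of m scales to one of n via (k·x)² + (k·y)² = k²(x² + y²). Each prime p ≡ 1 (mod 4) is itself a sum of two squares; find a² by testing p − a² for a perfect square:
  17: 17 − 1² = 16 = 4² ⇒ 17 = 1² + 4².
  149: 149 − 1² = 148, 149 − 2² = 145, 149 − 3² = 140, 149 − 4² = 133, 149 − 5² = 124, 149 − 6² = 113, 149 − 7² = 100 = 10² ⇒ 149 = 7² + 10².
  Combine using the Brahmagupta–Fibonacci identity (a² + b²)(c² + d²) = (ac − bd)² + (ad + bc)² = (ac + bd)² + (ad − bc)²:
  17 · 149 = 2533: from (1² + 4²)(7² + 10²), take (1·7 − 4·10, 1·10 + 4·7) = (7 − 40, 10 + 28) = (-33, 38); dropping signs (only squares matter) gives (33, 38); check 33² + 38² = 1089 + 1444 = 2533 ✓.
  Scale by k = 3: (3·33, 3·38) = (99, 114).
Step 4: Order so x ≤ y and verify: 99² + 114² = 9801 + 12996 = 22797 = n. ✓

n = 22797 = 99² + 114² (one valid representation with x ≤ y).


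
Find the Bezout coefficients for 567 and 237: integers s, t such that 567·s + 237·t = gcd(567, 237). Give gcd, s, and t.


Euclidean algorithm on (567, 237) — divide until remainder is 0:
  567 = 2 · 237 + 93
  237 = 2 · 93 + 51
  93 = 1 · 51 + 42
  51 = 1 · 42 + 9
  42 = 4 · 9 + 6
  9 = 1 · 6 + 3
  6 = 2 · 3 + 0
gcd(567, 237) = 3.
Track Bezout coefficients alongside the remainders: start with r₀ = 567 = a·1 + b·0 (s = 1, t = 0) and r₁ = 237 = a·0 + b·1 (s = 0, t = 1); each new remainder r_{k+1} = r_{k-1} − q_k·r_k inherits s_{k+1} = s_{k-1} − q_k·s_k, t_{k+1} = t_{k-1} − q_k·t_k, so r_k = a·s_k + b·t_k at every step:
  q = 2: r = 93, s = 1 − 2·0 = 1, t = 0 − 2·1 = -2  (check: 567·1 + 237·(-2) = 93)
  q = 2: r = 51, s = 0 − 2·1 = -2, t = 1 − 2·(-2) = 5  (check: 567·(-2) + 237·5 = 51)
  q = 1: r = 42, s = 1 − 1·(-2) = 3, t = -2 − 1·5 = -7  (check: 567·3 + 237·(-7) = 42)
  q = 1: r = 9, s = -2 − 1·3 = -5, t = 5 − 1·(-7) = 12  (check: 567·(-5) + 237·12 = 9)
  q = 4: r = 6, s = 3 − 4·(-5) = 23, t = -7 − 4·12 = -55  (check: 567·23 + 237·(-55) = 6)
  q = 1: r = 3, s = -5 − 1·23 = -28, t = 12 − 1·(-55) = 67  (check: 567·(-28) + 237·67 = 3)
The row with r = 3 (the gcd) gives the Bezout coefficients s = -28, t = 67.
Result: 567 · (-28) + 237 · (67) = 3.

gcd(567, 237) = 3; s = -28, t = 67 (check: 567·(-28) + 237·67 = 3).


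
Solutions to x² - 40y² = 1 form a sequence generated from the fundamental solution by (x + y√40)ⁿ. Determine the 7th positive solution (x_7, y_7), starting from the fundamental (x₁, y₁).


Step 1: Find the fundamental solution (x₁, y₁) of x² - 40y² = 1.
  Expand √40 as a continued fraction. a₀ = ⌊√40⌋ = 6; iterate m_{k+1} = d_k·a_k − m_k, d_{k+1} = (40 − m_{k+1}²)/d_k, a_{k+1} = ⌊(a₀ + m_{k+1})/d_{k+1}⌋ (starting m₀ = 0, d₀ = 1), with convergents p_k = a_k·p_{k-1} + p_{k-2}, q_k = a_k·q_{k-1} + q_{k-2} (p₋₁ = 1, q₋₁ = 0):
  k = 0: a₀ = 6; p₀/q₀ = 6/1; p₀² − 40·q₀² = 36 − 40 = -4.
  k = 1: m = 6, d = 4, a = ⌊(6 + 6)/4⌋ = 3; p/q = (3·6 + 1)/(3·1 + 0) = 19/3; p² − 40·q² = 361 − 360 = 1.
  The first convergent with p² − 40·q² = 1 gives the fundamental solution (x₁, y₁) = (19, 3).
Step 2: Apply the recurrence (x_{n+1}, y_{n+1}) = (x₁x_n + 40y₁y_n, x₁y_n + y₁x_n) repeatedly.
  From (x_1, y_1) = (19, 3): x_2 = 19·19 + 40·3·3 = 721; y_2 = 19·3 + 3·19 = 114.
  From (x_2, y_2) = (721, 114): x_3 = 19·721 + 40·3·114 = 27379; y_3 = 19·114 + 3·721 = 4329.
  From (x_3, y_3) = (27379, 4329): x_4 = 19·27379 + 40·3·4329 = 1039681; y_4 = 19·4329 + 3·27379 = 164388.
  From (x_4, y_4) = (1039681, 164388): x_5 = 19·1039681 + 40·3·164388 = 39480499; y_5 = 19·164388 + 3·1039681 = 6242415.
  From (x_5, y_5) = (39480499, 6242415): x_6 = 19·39480499 + 40·3·6242415 = 1499219281; y_6 = 19·6242415 + 3·39480499 = 237047382.
  From (x_6, y_6) = (1499219281, 237047382): x_7 = 19·1499219281 + 40·3·237047382 = 56930852179; y_7 = 19·237047382 + 3·1499219281 = 9001558101.
Step 3: Verify x_7² - 40·y_7² = 3241121929827149048041 - 3241121929827149048040 = 1 (should be 1). ✓

(x_1, y_1) = (19, 3); (x_7, y_7) = (56930852179, 9001558101).


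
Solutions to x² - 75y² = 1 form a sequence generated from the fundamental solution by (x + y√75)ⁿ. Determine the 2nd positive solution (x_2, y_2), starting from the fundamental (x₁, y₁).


Step 1: Find the fundamental solution (x₁, y₁) of x² - 75y² = 1.
  Expand √75 as a continued fraction. a₀ = ⌊√75⌋ = 8; iterate m_{k+1} = d_k·a_k − m_k, d_{k+1} = (75 − m_{k+1}²)/d_k, a_{k+1} = ⌊(a₀ + m_{k+1})/d_{k+1}⌋ (starting m₀ = 0, d₀ = 1), with convergents p_k = a_k·p_{k-1} + p_{k-2}, q_k = a_k·q_{k-1} + q_{k-2} (p₋₁ = 1, q₋₁ = 0):
  k = 0: a₀ = 8; p₀/q₀ = 8/1; p₀² − 75·q₀² = 64 − 75 = -11.
  k = 1: m = 8, d = 11, a = ⌊(8 + 8)/11⌋ = 1; p/q = (1·8 + 1)/(1·1 + 0) = 9/1; p² − 75·q² = 81 − 75 = 6.
  k = 2: m = 3, d = 6, a = ⌊(8 + 3)/6⌋ = 1; p/q = (1·9 + 8)/(1·1 + 1) = 17/2; p² − 75·q² = 289 − 300 = -11.
  k = 3: m = 3, d = 11, a = ⌊(8 + 3)/11⌋ = 1; p/q = (1·17 + 9)/(1·2 + 1) = 26/3; p² − 75·q² = 676 − 675 = 1.
  The first convergent with p² − 75·q² = 1 gives the fundamental solution (x₁, y₁) = (26, 3).
Step 2: Apply the recurrence (x_{n+1}, y_{n+1}) = (x₁x_n + 75y₁y_n, x₁y_n + y₁x_n) repeatedly.
  From (x_1, y_1) = (26, 3): x_2 = 26·26 + 75·3·3 = 1351; y_2 = 26·3 + 3·26 = 156.
Step 3: Verify x_2² - 75·y_2² = 1825201 - 1825200 = 1 (should be 1). ✓

(x_1, y_1) = (26, 3); (x_2, y_2) = (1351, 156).


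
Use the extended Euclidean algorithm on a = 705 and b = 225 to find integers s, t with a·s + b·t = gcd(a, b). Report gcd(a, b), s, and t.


Euclidean algorithm on (705, 225) — divide until remainder is 0:
  705 = 3 · 225 + 30
  225 = 7 · 30 + 15
  30 = 2 · 15 + 0
gcd(705, 225) = 15.
Track Bezout coefficients alongside the remainders: start with r₀ = 705 = a·1 + b·0 (s = 1, t = 0) and r₁ = 225 = a·0 + b·1 (s = 0, t = 1); each new remainder r_{k+1} = r_{k-1} − q_k·r_k inherits s_{k+1} = s_{k-1} − q_k·s_k, t_{k+1} = t_{k-1} − q_k·t_k, so r_k = a·s_k + b·t_k at every step:
  q = 3: r = 30, s = 1 − 3·0 = 1, t = 0 − 3·1 = -3  (check: 705·1 + 225·(-3) = 30)
  q = 7: r = 15, s = 0 − 7·1 = -7, t = 1 − 7·(-3) = 22  (check: 705·(-7) + 225·22 = 15)
The row with r = 15 (the gcd) gives the Bezout coefficients s = -7, t = 22.
Result: 705 · (-7) + 225 · (22) = 15.

gcd(705, 225) = 15; s = -7, t = 22 (check: 705·(-7) + 225·22 = 15).


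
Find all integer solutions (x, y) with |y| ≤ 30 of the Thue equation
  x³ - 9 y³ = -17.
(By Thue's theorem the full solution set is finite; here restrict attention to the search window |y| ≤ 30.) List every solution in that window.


The equation is x³ - 9y³ = -17. For fixed y, x³ = 9·y³ − 17, so a solution requires the RHS to be a perfect cube.
Strategy: iterate y from -30 to 30, compute RHS = 9·y³ − 17, and check whether it is a (positive or negative) perfect cube.
Check small values of y:
  y = 0: RHS = -17 is not a perfect cube.
  y = 1: RHS = -8 = (-2)³ ⇒ x = -2 works.
  y = -1: RHS = -26 is not a perfect cube.
  y = 2: RHS = 55 is not a perfect cube.
  y = -2: RHS = -89 is not a perfect cube.
  y = 3: RHS = 226 is not a perfect cube.
  y = -3: RHS = -260 is not a perfect cube.
Continuing, at y = 25: RHS = 140608 = (52)³ ⇒ x = 52 works.
Searching the remaining y in |y| ≤ 30 finds no further solutions.
Collected solutions: (-2, 1), (52, 25).

Solutions (with |y| ≤ 30): (-2, 1), (52, 25).


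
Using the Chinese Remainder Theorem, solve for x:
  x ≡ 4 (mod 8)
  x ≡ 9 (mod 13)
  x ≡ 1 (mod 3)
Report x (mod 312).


Moduli 8, 13, 3 are pairwise coprime; by CRT there is a unique solution modulo M = 8 · 13 · 3 = 312.
Solve pairwise, accumulating the modulus:
  Start with x ≡ 4 (mod 8).
  Combine with x ≡ 9 (mod 13): since gcd(8, 13) = 1, we get a unique residue mod 104.
    Write x = 4 + 8·t and substitute into x ≡ 9 (mod 13): 8·t ≡ 9 − 4 = 5 (mod 13).
    The inverse of 8 mod 13 is 5 (since 8·5 = 40 = 3·13 + 1), so t ≡ 5·5 = 25 ≡ 12 (mod 13).
    Then x = 4 + 8·12 = 100, valid modulo lcm(8, 13) = 104: x ≡ 100 (mod 104).
  Combine with x ≡ 1 (mod 3): since gcd(104, 3) = 1, we get a unique residue mod 312.
    Write x = 100 + 104·t and substitute into x ≡ 1 (mod 3): 104·t ≡ 1 − 100 = -99 (mod 3).
    Reduce coefficients mod 3: 2·t ≡ 0 (mod 3).
    The inverse of 2 mod 3 is 2 (since 2·2 = 4 = 1·3 + 1), so t ≡ 2·0 = 0 ≡ 0 (mod 3).
    Then x = 100 + 104·0 = 100, valid modulo lcm(104, 3) = 312: x ≡ 100 (mod 312).
Verify: 100 mod 8 = 4 ✓, 100 mod 13 = 9 ✓, 100 mod 3 = 1 ✓.

x ≡ 100 (mod 312).


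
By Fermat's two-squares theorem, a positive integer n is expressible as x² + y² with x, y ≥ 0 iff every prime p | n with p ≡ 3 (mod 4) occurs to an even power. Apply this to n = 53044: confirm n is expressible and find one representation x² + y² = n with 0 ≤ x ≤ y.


Step 1: Factor n = 53044 = 2^2 · 89 · 149.
Step 2: Check the mod-4 condition on each prime factor: 2 = 2 (special); 89 ≡ 1 (mod 4), exponent 1; 149 ≡ 1 (mod 4), exponent 1.
All primes ≡ 3 (mod 4) appear to even exponent (or don't appear), so by the two-squares theorem n IS expressible as a sum of two squares.
Step 3: Build a representation. Group n = k² · m with k = 2 and m = 89 · 149 = 13261 (a product of primes ≡ 1 (mod 4)); a representation of m scales to one of n via (k·x)² + (k·y)² = k²(x² + y²). Each prime p ≡ 1 (mod 4) is itself a sum of two squares; find a² by testing p − a² for a perfect square:
  89: 89 − 1² = 88, 89 − 2² = 85, 89 − 3² = 80, 89 − 4² = 73, 89 − 5² = 64 = 8² ⇒ 89 = 5² + 8².
  149: 149 − 1² = 148, 149 − 2² = 145, 149 − 3² = 140, 149 − 4² = 133, 149 − 5² = 124, 149 − 6² = 113, 149 − 7² = 100 = 10² ⇒ 149 = 7² + 10².
  Combine using the Brahmagupta–Fibonacci identity (a² + b²)(c² + d²) = (ac − bd)² + (ad + bc)² = (ac + bd)² + (ad − bc)²:
  89 · 149 = 13261: from (5² + 8²)(7² + 10²), take (5·7 − 8·10, 5·10 + 8·7) = (35 − 80, 50 + 56) = (-45, 106); dropping signs (only squares matter) gives (45, 106); check 45² + 106² = 2025 + 11236 = 13261 ✓.
  Scale by k = 2: (2·45, 2·106) = (90, 212).
Step 4: Order so x ≤ y and verify: 90² + 212² = 8100 + 44944 = 53044 = n. ✓

n = 53044 = 90² + 212² (one valid representation with x ≤ y).


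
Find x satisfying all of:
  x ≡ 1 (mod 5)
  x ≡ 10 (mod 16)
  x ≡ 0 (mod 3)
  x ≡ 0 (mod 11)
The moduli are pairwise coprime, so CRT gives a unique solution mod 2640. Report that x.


Product of moduli M = 5 · 16 · 3 · 11 = 2640.
Merge one congruence at a time:
  Start: x ≡ 1 (mod 5).
  Combine with x ≡ 10 (mod 16); new modulus lcm = 80.
    Write x = 1 + 5·t and substitute into x ≡ 10 (mod 16): 5·t ≡ 10 − 1 = 9 (mod 16).
    The inverse of 5 mod 16 is 13 (since 5·13 = 65 = 4·16 + 1), so t ≡ 13·9 = 117 ≡ 5 (mod 16).
    Then x = 1 + 5·5 = 26, valid modulo lcm(5, 16) = 80: x ≡ 26 (mod 80).
  Combine with x ≡ 0 (mod 3); new modulus lcm = 240.
    Write x = 26 + 80·t and substitute into x ≡ 0 (mod 3): 80·t ≡ 0 − 26 = -26 (mod 3).
    Reduce coefficients mod 3: 2·t ≡ 1 (mod 3).
    The inverse of 2 mod 3 is 2 (since 2·2 = 4 = 1·3 + 1), so t ≡ 2·1 = 2 ≡ 2 (mod 3).
    Then x = 26 + 80·2 = 186, valid modulo lcm(80, 3) = 240: x ≡ 186 (mod 240).
  Combine with x ≡ 0 (mod 11); new modulus lcm = 2640.
    Write x = 186 + 240·t and substitute into x ≡ 0 (mod 11): 240·t ≡ 0 − 186 = -186 (mod 11).
    Reduce coefficients mod 11: 9·t ≡ 1 (mod 11).
    The inverse of 9 mod 11 is 5 (since 9·5 = 45 = 4·11 + 1), so t ≡ 5·1 = 5 ≡ 5 (mod 11).
    Then x = 186 + 240·5 = 1386, valid modulo lcm(240, 11) = 2640: x ≡ 1386 (mod 2640).
Verify against each original: 1386 mod 5 = 1, 1386 mod 16 = 10, 1386 mod 3 = 0, 1386 mod 11 = 0.

x ≡ 1386 (mod 2640).


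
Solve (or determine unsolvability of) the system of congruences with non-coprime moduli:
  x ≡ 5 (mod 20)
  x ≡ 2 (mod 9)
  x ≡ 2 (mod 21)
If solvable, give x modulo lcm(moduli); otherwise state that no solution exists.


Moduli 20, 9, 21 are not pairwise coprime, so CRT works modulo lcm(m_i) when all pairwise compatibility conditions hold.
Pairwise compatibility: gcd(m_i, m_j) must divide a_i - a_j for every pair.
Merge one congruence at a time:
  Start: x ≡ 5 (mod 20).
  Combine with x ≡ 2 (mod 9): gcd(20, 9) = 1; 2 - 5 = -3, which IS divisible by 1, so compatible.
    Write x = 5 + 20·t and substitute into x ≡ 2 (mod 9): 20·t ≡ 2 − 5 = -3 (mod 9).
    Reduce coefficients mod 9: 2·t ≡ 6 (mod 9).
    The inverse of 2 mod 9 is 5 (since 2·5 = 10 = 1·9 + 1), so t ≡ 5·6 = 30 ≡ 3 (mod 9).
    Then x = 5 + 20·3 = 65, valid modulo lcm(20, 9) = 180: x ≡ 65 (mod 180).
  Combine with x ≡ 2 (mod 21): gcd(180, 21) = 3; 2 - 65 = -63, which IS divisible by 3, so compatible.
    Write x = 65 + 180·t and substitute into x ≡ 2 (mod 21): 180·t ≡ 2 − 65 = -63 (mod 21).
    Divide the congruence (and modulus) by g = 3: 60·t ≡ -21 (mod 7).
    Reduce coefficients mod 7: 4·t ≡ 0 (mod 7).
    The inverse of 4 mod 7 is 2 (since 4·2 = 8 = 1·7 + 1), so t ≡ 2·0 = 0 ≡ 0 (mod 7).
    Then x = 65 + 180·0 = 65, valid modulo lcm(180, 21) = 1260: x ≡ 65 (mod 1260).
Verify: 65 mod 20 = 5, 65 mod 9 = 2, 65 mod 21 = 2.

x ≡ 65 (mod 1260).


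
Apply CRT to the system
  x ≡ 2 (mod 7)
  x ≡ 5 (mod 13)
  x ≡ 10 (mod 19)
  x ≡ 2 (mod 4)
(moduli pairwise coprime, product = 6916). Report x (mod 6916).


Product of moduli M = 7 · 13 · 19 · 4 = 6916.
Merge one congruence at a time:
  Start: x ≡ 2 (mod 7).
  Combine with x ≡ 5 (mod 13); new modulus lcm = 91.
    Write x = 2 + 7·t and substitute into x ≡ 5 (mod 13): 7·t ≡ 5 − 2 = 3 (mod 13).
    The inverse of 7 mod 13 is 2 (since 7·2 = 14 = 1·13 + 1), so t ≡ 2·3 = 6 ≡ 6 (mod 13).
    Then x = 2 + 7·6 = 44, valid modulo lcm(7, 13) = 91: x ≡ 44 (mod 91).
  Combine with x ≡ 10 (mod 19); new modulus lcm = 1729.
    Write x = 44 + 91·t and substitute into x ≡ 10 (mod 19): 91·t ≡ 10 − 44 = -34 (mod 19).
    Reduce coefficients mod 19: 15·t ≡ 4 (mod 19).
    The inverse of 15 mod 19 is 14 (since 15·14 = 210 = 11·19 + 1), so t ≡ 14·4 = 56 ≡ 18 (mod 19).
    Then x = 44 + 91·18 = 1682, valid modulo lcm(91, 19) = 1729: x ≡ 1682 (mod 1729).
  Combine with x ≡ 2 (mod 4); new modulus lcm = 6916.
    Write x = 1682 + 1729·t and substitute into x ≡ 2 (mod 4): 1729·t ≡ 2 − 1682 = -1680 (mod 4).
    Reduce coefficients mod 4: 1·t ≡ 0 (mod 4).
    So t ≡ 0 (mod 4).
    Then x = 1682 + 1729·0 = 1682, valid modulo lcm(1729, 4) = 6916: x ≡ 1682 (mod 6916).
Verify against each original: 1682 mod 7 = 2, 1682 mod 13 = 5, 1682 mod 19 = 10, 1682 mod 4 = 2.

x ≡ 1682 (mod 6916).


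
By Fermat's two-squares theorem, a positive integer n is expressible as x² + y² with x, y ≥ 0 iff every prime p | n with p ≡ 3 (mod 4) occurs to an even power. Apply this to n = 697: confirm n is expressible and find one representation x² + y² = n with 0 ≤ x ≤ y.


Step 1: Factor n = 697 = 17 · 41.
Step 2: Check the mod-4 condition on each prime factor: 17 ≡ 1 (mod 4), exponent 1; 41 ≡ 1 (mod 4), exponent 1.
All primes ≡ 3 (mod 4) appear to even exponent (or don't appear), so by the two-squares theorem n IS expressible as a sum of two squares.
Step 3: Build a representation. Here n = 17 · 41 is a product of primes ≡ 1 (mod 4). Each prime p ≡ 1 (mod 4) is itself a sum of two squares; find a² by testing p − a² for a perfect square:
  17: 17 − 1² = 16 = 4² ⇒ 17 = 1² + 4².
  41: 41 − 1² = 40, 41 − 2² = 37, 41 − 3² = 32, 41 − 4² = 25 = 5² ⇒ 41 = 4² + 5².
  Combine using the Brahmagupta–Fibonacci identity (a² + b²)(c² + d²) = (ac − bd)² + (ad + bc)² = (ac + bd)² + (ad − bc)²:
  17 · 41 = 697: from (1² + 4²)(4² + 5²), take (1·4 − 4·5, 1·5 + 4·4) = (4 − 20, 5 + 16) = (-16, 21); dropping signs (only squares matter) gives (16, 21); check 16² + 21² = 256 + 441 = 697 ✓.
Step 4: Order so x ≤ y and verify: 16² + 21² = 256 + 441 = 697 = n. ✓

n = 697 = 16² + 21² (one valid representation with x ≤ y).
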